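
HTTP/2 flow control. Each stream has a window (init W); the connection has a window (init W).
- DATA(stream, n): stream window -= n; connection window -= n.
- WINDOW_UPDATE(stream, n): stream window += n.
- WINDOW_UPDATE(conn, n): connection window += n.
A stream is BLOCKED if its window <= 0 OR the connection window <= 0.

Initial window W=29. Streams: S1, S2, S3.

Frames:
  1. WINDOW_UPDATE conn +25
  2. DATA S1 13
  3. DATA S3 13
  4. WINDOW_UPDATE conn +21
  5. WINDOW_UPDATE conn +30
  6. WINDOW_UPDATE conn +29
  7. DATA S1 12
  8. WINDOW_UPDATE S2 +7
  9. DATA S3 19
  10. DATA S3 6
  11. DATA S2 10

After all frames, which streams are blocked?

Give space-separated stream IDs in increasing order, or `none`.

Answer: S3

Derivation:
Op 1: conn=54 S1=29 S2=29 S3=29 blocked=[]
Op 2: conn=41 S1=16 S2=29 S3=29 blocked=[]
Op 3: conn=28 S1=16 S2=29 S3=16 blocked=[]
Op 4: conn=49 S1=16 S2=29 S3=16 blocked=[]
Op 5: conn=79 S1=16 S2=29 S3=16 blocked=[]
Op 6: conn=108 S1=16 S2=29 S3=16 blocked=[]
Op 7: conn=96 S1=4 S2=29 S3=16 blocked=[]
Op 8: conn=96 S1=4 S2=36 S3=16 blocked=[]
Op 9: conn=77 S1=4 S2=36 S3=-3 blocked=[3]
Op 10: conn=71 S1=4 S2=36 S3=-9 blocked=[3]
Op 11: conn=61 S1=4 S2=26 S3=-9 blocked=[3]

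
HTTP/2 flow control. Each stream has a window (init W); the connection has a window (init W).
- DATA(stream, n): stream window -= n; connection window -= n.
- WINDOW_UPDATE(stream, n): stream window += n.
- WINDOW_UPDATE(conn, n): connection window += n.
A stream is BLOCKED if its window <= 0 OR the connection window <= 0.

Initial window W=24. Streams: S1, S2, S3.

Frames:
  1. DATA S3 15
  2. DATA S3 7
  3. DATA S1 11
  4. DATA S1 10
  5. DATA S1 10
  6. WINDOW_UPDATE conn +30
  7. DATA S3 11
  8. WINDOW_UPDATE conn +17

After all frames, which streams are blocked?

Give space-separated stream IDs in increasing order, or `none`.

Answer: S1 S3

Derivation:
Op 1: conn=9 S1=24 S2=24 S3=9 blocked=[]
Op 2: conn=2 S1=24 S2=24 S3=2 blocked=[]
Op 3: conn=-9 S1=13 S2=24 S3=2 blocked=[1, 2, 3]
Op 4: conn=-19 S1=3 S2=24 S3=2 blocked=[1, 2, 3]
Op 5: conn=-29 S1=-7 S2=24 S3=2 blocked=[1, 2, 3]
Op 6: conn=1 S1=-7 S2=24 S3=2 blocked=[1]
Op 7: conn=-10 S1=-7 S2=24 S3=-9 blocked=[1, 2, 3]
Op 8: conn=7 S1=-7 S2=24 S3=-9 blocked=[1, 3]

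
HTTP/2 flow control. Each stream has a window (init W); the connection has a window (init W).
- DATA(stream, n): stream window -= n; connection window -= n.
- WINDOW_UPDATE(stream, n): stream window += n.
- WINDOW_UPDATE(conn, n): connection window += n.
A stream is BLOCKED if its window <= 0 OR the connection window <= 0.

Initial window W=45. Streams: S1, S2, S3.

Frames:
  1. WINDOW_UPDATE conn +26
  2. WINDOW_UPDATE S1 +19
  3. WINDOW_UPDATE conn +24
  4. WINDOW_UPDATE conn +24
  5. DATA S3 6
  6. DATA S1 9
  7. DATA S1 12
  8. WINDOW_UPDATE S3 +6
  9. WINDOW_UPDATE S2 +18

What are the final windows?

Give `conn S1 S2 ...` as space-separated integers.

Op 1: conn=71 S1=45 S2=45 S3=45 blocked=[]
Op 2: conn=71 S1=64 S2=45 S3=45 blocked=[]
Op 3: conn=95 S1=64 S2=45 S3=45 blocked=[]
Op 4: conn=119 S1=64 S2=45 S3=45 blocked=[]
Op 5: conn=113 S1=64 S2=45 S3=39 blocked=[]
Op 6: conn=104 S1=55 S2=45 S3=39 blocked=[]
Op 7: conn=92 S1=43 S2=45 S3=39 blocked=[]
Op 8: conn=92 S1=43 S2=45 S3=45 blocked=[]
Op 9: conn=92 S1=43 S2=63 S3=45 blocked=[]

Answer: 92 43 63 45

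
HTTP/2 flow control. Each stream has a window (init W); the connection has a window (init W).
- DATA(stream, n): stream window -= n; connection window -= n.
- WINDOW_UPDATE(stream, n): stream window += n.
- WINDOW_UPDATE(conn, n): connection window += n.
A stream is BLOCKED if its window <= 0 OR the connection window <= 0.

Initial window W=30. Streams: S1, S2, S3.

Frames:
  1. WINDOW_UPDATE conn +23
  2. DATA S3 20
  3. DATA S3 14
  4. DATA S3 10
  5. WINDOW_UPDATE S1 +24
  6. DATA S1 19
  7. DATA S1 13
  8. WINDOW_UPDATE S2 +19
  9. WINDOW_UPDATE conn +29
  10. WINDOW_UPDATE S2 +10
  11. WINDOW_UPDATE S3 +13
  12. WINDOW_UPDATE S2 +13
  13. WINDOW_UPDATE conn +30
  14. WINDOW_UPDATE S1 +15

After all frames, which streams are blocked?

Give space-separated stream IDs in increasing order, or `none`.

Answer: S3

Derivation:
Op 1: conn=53 S1=30 S2=30 S3=30 blocked=[]
Op 2: conn=33 S1=30 S2=30 S3=10 blocked=[]
Op 3: conn=19 S1=30 S2=30 S3=-4 blocked=[3]
Op 4: conn=9 S1=30 S2=30 S3=-14 blocked=[3]
Op 5: conn=9 S1=54 S2=30 S3=-14 blocked=[3]
Op 6: conn=-10 S1=35 S2=30 S3=-14 blocked=[1, 2, 3]
Op 7: conn=-23 S1=22 S2=30 S3=-14 blocked=[1, 2, 3]
Op 8: conn=-23 S1=22 S2=49 S3=-14 blocked=[1, 2, 3]
Op 9: conn=6 S1=22 S2=49 S3=-14 blocked=[3]
Op 10: conn=6 S1=22 S2=59 S3=-14 blocked=[3]
Op 11: conn=6 S1=22 S2=59 S3=-1 blocked=[3]
Op 12: conn=6 S1=22 S2=72 S3=-1 blocked=[3]
Op 13: conn=36 S1=22 S2=72 S3=-1 blocked=[3]
Op 14: conn=36 S1=37 S2=72 S3=-1 blocked=[3]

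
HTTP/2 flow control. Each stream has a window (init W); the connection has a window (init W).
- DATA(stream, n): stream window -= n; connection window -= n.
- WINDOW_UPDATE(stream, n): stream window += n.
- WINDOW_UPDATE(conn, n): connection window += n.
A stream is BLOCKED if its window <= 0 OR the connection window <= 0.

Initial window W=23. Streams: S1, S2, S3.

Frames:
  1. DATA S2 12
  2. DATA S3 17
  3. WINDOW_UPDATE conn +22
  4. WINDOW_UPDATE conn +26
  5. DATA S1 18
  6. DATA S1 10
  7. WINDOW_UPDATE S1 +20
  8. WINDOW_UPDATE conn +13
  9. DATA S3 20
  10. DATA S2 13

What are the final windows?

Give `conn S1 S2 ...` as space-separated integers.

Answer: -6 15 -2 -14

Derivation:
Op 1: conn=11 S1=23 S2=11 S3=23 blocked=[]
Op 2: conn=-6 S1=23 S2=11 S3=6 blocked=[1, 2, 3]
Op 3: conn=16 S1=23 S2=11 S3=6 blocked=[]
Op 4: conn=42 S1=23 S2=11 S3=6 blocked=[]
Op 5: conn=24 S1=5 S2=11 S3=6 blocked=[]
Op 6: conn=14 S1=-5 S2=11 S3=6 blocked=[1]
Op 7: conn=14 S1=15 S2=11 S3=6 blocked=[]
Op 8: conn=27 S1=15 S2=11 S3=6 blocked=[]
Op 9: conn=7 S1=15 S2=11 S3=-14 blocked=[3]
Op 10: conn=-6 S1=15 S2=-2 S3=-14 blocked=[1, 2, 3]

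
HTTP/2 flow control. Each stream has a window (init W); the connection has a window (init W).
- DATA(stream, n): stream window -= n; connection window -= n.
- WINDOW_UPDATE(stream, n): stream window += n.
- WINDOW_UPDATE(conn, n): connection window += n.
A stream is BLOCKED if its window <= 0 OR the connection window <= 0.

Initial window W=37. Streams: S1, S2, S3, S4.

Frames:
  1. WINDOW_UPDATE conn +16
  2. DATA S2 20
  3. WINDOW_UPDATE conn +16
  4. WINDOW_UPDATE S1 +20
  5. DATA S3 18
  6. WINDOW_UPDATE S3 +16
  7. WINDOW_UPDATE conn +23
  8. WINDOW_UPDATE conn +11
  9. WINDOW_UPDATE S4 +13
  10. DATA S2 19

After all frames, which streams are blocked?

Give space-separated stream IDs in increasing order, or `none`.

Answer: S2

Derivation:
Op 1: conn=53 S1=37 S2=37 S3=37 S4=37 blocked=[]
Op 2: conn=33 S1=37 S2=17 S3=37 S4=37 blocked=[]
Op 3: conn=49 S1=37 S2=17 S3=37 S4=37 blocked=[]
Op 4: conn=49 S1=57 S2=17 S3=37 S4=37 blocked=[]
Op 5: conn=31 S1=57 S2=17 S3=19 S4=37 blocked=[]
Op 6: conn=31 S1=57 S2=17 S3=35 S4=37 blocked=[]
Op 7: conn=54 S1=57 S2=17 S3=35 S4=37 blocked=[]
Op 8: conn=65 S1=57 S2=17 S3=35 S4=37 blocked=[]
Op 9: conn=65 S1=57 S2=17 S3=35 S4=50 blocked=[]
Op 10: conn=46 S1=57 S2=-2 S3=35 S4=50 blocked=[2]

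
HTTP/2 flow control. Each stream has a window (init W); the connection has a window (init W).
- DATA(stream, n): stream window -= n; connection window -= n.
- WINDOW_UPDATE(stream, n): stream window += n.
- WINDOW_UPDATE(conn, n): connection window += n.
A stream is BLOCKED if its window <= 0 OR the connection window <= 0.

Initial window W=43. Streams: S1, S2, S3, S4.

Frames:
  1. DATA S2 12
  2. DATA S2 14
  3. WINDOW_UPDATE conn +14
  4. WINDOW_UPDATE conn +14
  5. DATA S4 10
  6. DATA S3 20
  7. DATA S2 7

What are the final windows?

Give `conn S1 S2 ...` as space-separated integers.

Op 1: conn=31 S1=43 S2=31 S3=43 S4=43 blocked=[]
Op 2: conn=17 S1=43 S2=17 S3=43 S4=43 blocked=[]
Op 3: conn=31 S1=43 S2=17 S3=43 S4=43 blocked=[]
Op 4: conn=45 S1=43 S2=17 S3=43 S4=43 blocked=[]
Op 5: conn=35 S1=43 S2=17 S3=43 S4=33 blocked=[]
Op 6: conn=15 S1=43 S2=17 S3=23 S4=33 blocked=[]
Op 7: conn=8 S1=43 S2=10 S3=23 S4=33 blocked=[]

Answer: 8 43 10 23 33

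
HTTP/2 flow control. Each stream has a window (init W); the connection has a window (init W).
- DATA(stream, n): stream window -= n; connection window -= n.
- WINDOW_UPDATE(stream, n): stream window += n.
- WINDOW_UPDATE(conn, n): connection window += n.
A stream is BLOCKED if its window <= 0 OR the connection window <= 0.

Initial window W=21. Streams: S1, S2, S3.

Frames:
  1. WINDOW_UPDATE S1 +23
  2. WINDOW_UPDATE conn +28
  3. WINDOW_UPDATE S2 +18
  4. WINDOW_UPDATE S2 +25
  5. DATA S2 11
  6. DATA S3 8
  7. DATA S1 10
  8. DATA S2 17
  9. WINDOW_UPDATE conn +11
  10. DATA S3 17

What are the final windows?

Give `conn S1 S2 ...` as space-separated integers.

Answer: -3 34 36 -4

Derivation:
Op 1: conn=21 S1=44 S2=21 S3=21 blocked=[]
Op 2: conn=49 S1=44 S2=21 S3=21 blocked=[]
Op 3: conn=49 S1=44 S2=39 S3=21 blocked=[]
Op 4: conn=49 S1=44 S2=64 S3=21 blocked=[]
Op 5: conn=38 S1=44 S2=53 S3=21 blocked=[]
Op 6: conn=30 S1=44 S2=53 S3=13 blocked=[]
Op 7: conn=20 S1=34 S2=53 S3=13 blocked=[]
Op 8: conn=3 S1=34 S2=36 S3=13 blocked=[]
Op 9: conn=14 S1=34 S2=36 S3=13 blocked=[]
Op 10: conn=-3 S1=34 S2=36 S3=-4 blocked=[1, 2, 3]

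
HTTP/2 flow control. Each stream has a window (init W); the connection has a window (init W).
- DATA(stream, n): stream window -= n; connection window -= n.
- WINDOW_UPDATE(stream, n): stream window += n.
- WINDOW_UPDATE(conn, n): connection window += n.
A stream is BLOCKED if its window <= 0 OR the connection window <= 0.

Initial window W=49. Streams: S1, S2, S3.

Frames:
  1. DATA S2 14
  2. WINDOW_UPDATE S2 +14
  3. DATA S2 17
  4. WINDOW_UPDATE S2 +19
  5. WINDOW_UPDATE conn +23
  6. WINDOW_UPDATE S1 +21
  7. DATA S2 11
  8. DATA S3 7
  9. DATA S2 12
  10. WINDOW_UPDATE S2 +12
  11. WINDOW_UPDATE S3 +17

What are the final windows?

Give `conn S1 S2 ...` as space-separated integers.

Answer: 11 70 40 59

Derivation:
Op 1: conn=35 S1=49 S2=35 S3=49 blocked=[]
Op 2: conn=35 S1=49 S2=49 S3=49 blocked=[]
Op 3: conn=18 S1=49 S2=32 S3=49 blocked=[]
Op 4: conn=18 S1=49 S2=51 S3=49 blocked=[]
Op 5: conn=41 S1=49 S2=51 S3=49 blocked=[]
Op 6: conn=41 S1=70 S2=51 S3=49 blocked=[]
Op 7: conn=30 S1=70 S2=40 S3=49 blocked=[]
Op 8: conn=23 S1=70 S2=40 S3=42 blocked=[]
Op 9: conn=11 S1=70 S2=28 S3=42 blocked=[]
Op 10: conn=11 S1=70 S2=40 S3=42 blocked=[]
Op 11: conn=11 S1=70 S2=40 S3=59 blocked=[]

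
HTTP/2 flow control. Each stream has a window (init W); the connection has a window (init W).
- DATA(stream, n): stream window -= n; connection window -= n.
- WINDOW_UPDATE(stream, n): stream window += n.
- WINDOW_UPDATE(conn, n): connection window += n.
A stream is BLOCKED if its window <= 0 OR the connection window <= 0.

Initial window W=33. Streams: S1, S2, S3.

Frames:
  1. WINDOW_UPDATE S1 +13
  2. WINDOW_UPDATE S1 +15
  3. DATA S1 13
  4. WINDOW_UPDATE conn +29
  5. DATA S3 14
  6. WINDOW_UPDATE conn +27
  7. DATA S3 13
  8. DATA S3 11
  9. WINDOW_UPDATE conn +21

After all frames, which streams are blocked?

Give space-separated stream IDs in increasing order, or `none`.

Op 1: conn=33 S1=46 S2=33 S3=33 blocked=[]
Op 2: conn=33 S1=61 S2=33 S3=33 blocked=[]
Op 3: conn=20 S1=48 S2=33 S3=33 blocked=[]
Op 4: conn=49 S1=48 S2=33 S3=33 blocked=[]
Op 5: conn=35 S1=48 S2=33 S3=19 blocked=[]
Op 6: conn=62 S1=48 S2=33 S3=19 blocked=[]
Op 7: conn=49 S1=48 S2=33 S3=6 blocked=[]
Op 8: conn=38 S1=48 S2=33 S3=-5 blocked=[3]
Op 9: conn=59 S1=48 S2=33 S3=-5 blocked=[3]

Answer: S3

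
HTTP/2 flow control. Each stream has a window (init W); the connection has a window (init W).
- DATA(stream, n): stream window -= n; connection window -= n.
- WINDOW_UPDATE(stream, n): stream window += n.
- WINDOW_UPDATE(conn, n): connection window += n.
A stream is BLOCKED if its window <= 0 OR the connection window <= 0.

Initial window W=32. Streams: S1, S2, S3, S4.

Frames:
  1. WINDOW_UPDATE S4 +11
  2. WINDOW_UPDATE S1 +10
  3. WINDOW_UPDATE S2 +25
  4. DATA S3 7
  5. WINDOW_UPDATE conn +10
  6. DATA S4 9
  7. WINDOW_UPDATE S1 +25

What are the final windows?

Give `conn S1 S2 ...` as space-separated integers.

Op 1: conn=32 S1=32 S2=32 S3=32 S4=43 blocked=[]
Op 2: conn=32 S1=42 S2=32 S3=32 S4=43 blocked=[]
Op 3: conn=32 S1=42 S2=57 S3=32 S4=43 blocked=[]
Op 4: conn=25 S1=42 S2=57 S3=25 S4=43 blocked=[]
Op 5: conn=35 S1=42 S2=57 S3=25 S4=43 blocked=[]
Op 6: conn=26 S1=42 S2=57 S3=25 S4=34 blocked=[]
Op 7: conn=26 S1=67 S2=57 S3=25 S4=34 blocked=[]

Answer: 26 67 57 25 34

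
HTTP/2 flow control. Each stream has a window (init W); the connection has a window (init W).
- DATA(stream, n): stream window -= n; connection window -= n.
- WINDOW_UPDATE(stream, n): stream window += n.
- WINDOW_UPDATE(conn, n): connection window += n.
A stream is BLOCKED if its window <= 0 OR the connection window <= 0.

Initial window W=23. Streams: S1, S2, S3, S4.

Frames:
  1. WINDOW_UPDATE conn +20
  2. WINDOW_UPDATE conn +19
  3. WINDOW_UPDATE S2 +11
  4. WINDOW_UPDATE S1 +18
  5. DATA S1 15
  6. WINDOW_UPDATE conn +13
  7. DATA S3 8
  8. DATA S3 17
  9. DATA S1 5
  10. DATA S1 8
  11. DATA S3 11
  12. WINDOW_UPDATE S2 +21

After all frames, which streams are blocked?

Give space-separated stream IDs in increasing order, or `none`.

Answer: S3

Derivation:
Op 1: conn=43 S1=23 S2=23 S3=23 S4=23 blocked=[]
Op 2: conn=62 S1=23 S2=23 S3=23 S4=23 blocked=[]
Op 3: conn=62 S1=23 S2=34 S3=23 S4=23 blocked=[]
Op 4: conn=62 S1=41 S2=34 S3=23 S4=23 blocked=[]
Op 5: conn=47 S1=26 S2=34 S3=23 S4=23 blocked=[]
Op 6: conn=60 S1=26 S2=34 S3=23 S4=23 blocked=[]
Op 7: conn=52 S1=26 S2=34 S3=15 S4=23 blocked=[]
Op 8: conn=35 S1=26 S2=34 S3=-2 S4=23 blocked=[3]
Op 9: conn=30 S1=21 S2=34 S3=-2 S4=23 blocked=[3]
Op 10: conn=22 S1=13 S2=34 S3=-2 S4=23 blocked=[3]
Op 11: conn=11 S1=13 S2=34 S3=-13 S4=23 blocked=[3]
Op 12: conn=11 S1=13 S2=55 S3=-13 S4=23 blocked=[3]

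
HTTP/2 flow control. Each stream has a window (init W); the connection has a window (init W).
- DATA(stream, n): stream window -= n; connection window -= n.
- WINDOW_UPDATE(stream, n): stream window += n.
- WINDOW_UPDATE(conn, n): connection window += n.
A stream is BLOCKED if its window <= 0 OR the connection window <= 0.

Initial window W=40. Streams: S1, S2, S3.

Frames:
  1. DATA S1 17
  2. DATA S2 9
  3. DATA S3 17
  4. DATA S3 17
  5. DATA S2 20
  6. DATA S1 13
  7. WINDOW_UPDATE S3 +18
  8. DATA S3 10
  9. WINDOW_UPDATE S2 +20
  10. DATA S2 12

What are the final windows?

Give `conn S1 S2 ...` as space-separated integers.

Answer: -75 10 19 14

Derivation:
Op 1: conn=23 S1=23 S2=40 S3=40 blocked=[]
Op 2: conn=14 S1=23 S2=31 S3=40 blocked=[]
Op 3: conn=-3 S1=23 S2=31 S3=23 blocked=[1, 2, 3]
Op 4: conn=-20 S1=23 S2=31 S3=6 blocked=[1, 2, 3]
Op 5: conn=-40 S1=23 S2=11 S3=6 blocked=[1, 2, 3]
Op 6: conn=-53 S1=10 S2=11 S3=6 blocked=[1, 2, 3]
Op 7: conn=-53 S1=10 S2=11 S3=24 blocked=[1, 2, 3]
Op 8: conn=-63 S1=10 S2=11 S3=14 blocked=[1, 2, 3]
Op 9: conn=-63 S1=10 S2=31 S3=14 blocked=[1, 2, 3]
Op 10: conn=-75 S1=10 S2=19 S3=14 blocked=[1, 2, 3]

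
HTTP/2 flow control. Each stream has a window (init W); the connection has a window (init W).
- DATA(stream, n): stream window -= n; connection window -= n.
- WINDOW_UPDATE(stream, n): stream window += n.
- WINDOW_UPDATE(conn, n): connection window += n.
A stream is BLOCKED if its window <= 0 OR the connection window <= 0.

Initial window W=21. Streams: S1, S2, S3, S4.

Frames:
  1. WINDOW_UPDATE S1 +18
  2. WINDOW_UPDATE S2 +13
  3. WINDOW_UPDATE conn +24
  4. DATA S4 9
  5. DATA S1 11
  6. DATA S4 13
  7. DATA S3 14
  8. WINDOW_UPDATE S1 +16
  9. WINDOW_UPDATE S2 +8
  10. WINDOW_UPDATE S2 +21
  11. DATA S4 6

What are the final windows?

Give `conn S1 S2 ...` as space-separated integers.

Answer: -8 44 63 7 -7

Derivation:
Op 1: conn=21 S1=39 S2=21 S3=21 S4=21 blocked=[]
Op 2: conn=21 S1=39 S2=34 S3=21 S4=21 blocked=[]
Op 3: conn=45 S1=39 S2=34 S3=21 S4=21 blocked=[]
Op 4: conn=36 S1=39 S2=34 S3=21 S4=12 blocked=[]
Op 5: conn=25 S1=28 S2=34 S3=21 S4=12 blocked=[]
Op 6: conn=12 S1=28 S2=34 S3=21 S4=-1 blocked=[4]
Op 7: conn=-2 S1=28 S2=34 S3=7 S4=-1 blocked=[1, 2, 3, 4]
Op 8: conn=-2 S1=44 S2=34 S3=7 S4=-1 blocked=[1, 2, 3, 4]
Op 9: conn=-2 S1=44 S2=42 S3=7 S4=-1 blocked=[1, 2, 3, 4]
Op 10: conn=-2 S1=44 S2=63 S3=7 S4=-1 blocked=[1, 2, 3, 4]
Op 11: conn=-8 S1=44 S2=63 S3=7 S4=-7 blocked=[1, 2, 3, 4]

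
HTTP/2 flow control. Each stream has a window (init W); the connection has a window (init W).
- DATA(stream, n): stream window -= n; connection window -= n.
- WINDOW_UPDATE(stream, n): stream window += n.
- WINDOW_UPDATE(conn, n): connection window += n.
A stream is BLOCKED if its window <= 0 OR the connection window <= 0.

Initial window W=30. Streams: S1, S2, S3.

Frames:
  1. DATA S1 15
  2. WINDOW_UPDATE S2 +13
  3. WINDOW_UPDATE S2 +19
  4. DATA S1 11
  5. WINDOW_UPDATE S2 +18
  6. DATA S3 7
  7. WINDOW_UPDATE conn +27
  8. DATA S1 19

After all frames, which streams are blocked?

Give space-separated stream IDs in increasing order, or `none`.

Answer: S1

Derivation:
Op 1: conn=15 S1=15 S2=30 S3=30 blocked=[]
Op 2: conn=15 S1=15 S2=43 S3=30 blocked=[]
Op 3: conn=15 S1=15 S2=62 S3=30 blocked=[]
Op 4: conn=4 S1=4 S2=62 S3=30 blocked=[]
Op 5: conn=4 S1=4 S2=80 S3=30 blocked=[]
Op 6: conn=-3 S1=4 S2=80 S3=23 blocked=[1, 2, 3]
Op 7: conn=24 S1=4 S2=80 S3=23 blocked=[]
Op 8: conn=5 S1=-15 S2=80 S3=23 blocked=[1]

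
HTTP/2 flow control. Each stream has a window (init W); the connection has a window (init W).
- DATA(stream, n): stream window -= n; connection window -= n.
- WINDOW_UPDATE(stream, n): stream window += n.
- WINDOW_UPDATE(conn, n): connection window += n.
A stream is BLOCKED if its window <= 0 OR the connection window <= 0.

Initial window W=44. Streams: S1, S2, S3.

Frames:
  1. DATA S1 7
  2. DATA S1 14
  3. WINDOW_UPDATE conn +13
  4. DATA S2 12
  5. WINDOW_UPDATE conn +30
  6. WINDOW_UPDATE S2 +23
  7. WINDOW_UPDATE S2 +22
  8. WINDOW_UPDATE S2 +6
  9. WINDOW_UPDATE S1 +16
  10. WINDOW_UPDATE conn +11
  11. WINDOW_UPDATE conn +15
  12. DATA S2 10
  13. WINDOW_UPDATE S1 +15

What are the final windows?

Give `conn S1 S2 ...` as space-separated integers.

Op 1: conn=37 S1=37 S2=44 S3=44 blocked=[]
Op 2: conn=23 S1=23 S2=44 S3=44 blocked=[]
Op 3: conn=36 S1=23 S2=44 S3=44 blocked=[]
Op 4: conn=24 S1=23 S2=32 S3=44 blocked=[]
Op 5: conn=54 S1=23 S2=32 S3=44 blocked=[]
Op 6: conn=54 S1=23 S2=55 S3=44 blocked=[]
Op 7: conn=54 S1=23 S2=77 S3=44 blocked=[]
Op 8: conn=54 S1=23 S2=83 S3=44 blocked=[]
Op 9: conn=54 S1=39 S2=83 S3=44 blocked=[]
Op 10: conn=65 S1=39 S2=83 S3=44 blocked=[]
Op 11: conn=80 S1=39 S2=83 S3=44 blocked=[]
Op 12: conn=70 S1=39 S2=73 S3=44 blocked=[]
Op 13: conn=70 S1=54 S2=73 S3=44 blocked=[]

Answer: 70 54 73 44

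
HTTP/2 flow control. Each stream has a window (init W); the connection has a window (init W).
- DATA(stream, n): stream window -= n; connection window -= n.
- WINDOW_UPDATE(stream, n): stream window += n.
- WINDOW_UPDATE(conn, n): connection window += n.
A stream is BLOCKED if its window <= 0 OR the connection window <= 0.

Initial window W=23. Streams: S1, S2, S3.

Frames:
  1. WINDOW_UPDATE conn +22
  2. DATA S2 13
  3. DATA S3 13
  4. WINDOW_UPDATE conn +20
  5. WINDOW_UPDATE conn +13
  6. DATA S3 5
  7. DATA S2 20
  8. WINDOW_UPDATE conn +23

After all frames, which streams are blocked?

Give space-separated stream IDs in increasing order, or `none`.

Answer: S2

Derivation:
Op 1: conn=45 S1=23 S2=23 S3=23 blocked=[]
Op 2: conn=32 S1=23 S2=10 S3=23 blocked=[]
Op 3: conn=19 S1=23 S2=10 S3=10 blocked=[]
Op 4: conn=39 S1=23 S2=10 S3=10 blocked=[]
Op 5: conn=52 S1=23 S2=10 S3=10 blocked=[]
Op 6: conn=47 S1=23 S2=10 S3=5 blocked=[]
Op 7: conn=27 S1=23 S2=-10 S3=5 blocked=[2]
Op 8: conn=50 S1=23 S2=-10 S3=5 blocked=[2]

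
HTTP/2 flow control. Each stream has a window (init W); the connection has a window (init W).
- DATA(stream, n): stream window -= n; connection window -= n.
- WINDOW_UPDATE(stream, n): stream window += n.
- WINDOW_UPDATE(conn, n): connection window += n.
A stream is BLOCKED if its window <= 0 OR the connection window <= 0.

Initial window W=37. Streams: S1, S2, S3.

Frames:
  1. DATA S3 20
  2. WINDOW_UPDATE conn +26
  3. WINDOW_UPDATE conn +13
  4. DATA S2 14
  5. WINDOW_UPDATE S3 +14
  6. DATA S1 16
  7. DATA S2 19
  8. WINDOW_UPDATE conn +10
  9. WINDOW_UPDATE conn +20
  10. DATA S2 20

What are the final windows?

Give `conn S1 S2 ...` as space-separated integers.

Op 1: conn=17 S1=37 S2=37 S3=17 blocked=[]
Op 2: conn=43 S1=37 S2=37 S3=17 blocked=[]
Op 3: conn=56 S1=37 S2=37 S3=17 blocked=[]
Op 4: conn=42 S1=37 S2=23 S3=17 blocked=[]
Op 5: conn=42 S1=37 S2=23 S3=31 blocked=[]
Op 6: conn=26 S1=21 S2=23 S3=31 blocked=[]
Op 7: conn=7 S1=21 S2=4 S3=31 blocked=[]
Op 8: conn=17 S1=21 S2=4 S3=31 blocked=[]
Op 9: conn=37 S1=21 S2=4 S3=31 blocked=[]
Op 10: conn=17 S1=21 S2=-16 S3=31 blocked=[2]

Answer: 17 21 -16 31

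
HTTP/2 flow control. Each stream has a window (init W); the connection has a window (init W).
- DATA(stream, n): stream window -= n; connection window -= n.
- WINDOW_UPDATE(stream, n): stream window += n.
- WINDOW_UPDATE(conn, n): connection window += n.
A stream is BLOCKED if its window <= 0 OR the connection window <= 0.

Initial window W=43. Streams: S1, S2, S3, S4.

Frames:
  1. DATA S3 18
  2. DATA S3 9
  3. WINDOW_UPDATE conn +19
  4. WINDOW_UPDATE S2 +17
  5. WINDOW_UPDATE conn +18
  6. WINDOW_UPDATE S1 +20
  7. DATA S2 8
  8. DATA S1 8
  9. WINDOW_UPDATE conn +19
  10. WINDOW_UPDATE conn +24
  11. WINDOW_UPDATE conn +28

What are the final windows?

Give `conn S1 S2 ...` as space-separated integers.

Op 1: conn=25 S1=43 S2=43 S3=25 S4=43 blocked=[]
Op 2: conn=16 S1=43 S2=43 S3=16 S4=43 blocked=[]
Op 3: conn=35 S1=43 S2=43 S3=16 S4=43 blocked=[]
Op 4: conn=35 S1=43 S2=60 S3=16 S4=43 blocked=[]
Op 5: conn=53 S1=43 S2=60 S3=16 S4=43 blocked=[]
Op 6: conn=53 S1=63 S2=60 S3=16 S4=43 blocked=[]
Op 7: conn=45 S1=63 S2=52 S3=16 S4=43 blocked=[]
Op 8: conn=37 S1=55 S2=52 S3=16 S4=43 blocked=[]
Op 9: conn=56 S1=55 S2=52 S3=16 S4=43 blocked=[]
Op 10: conn=80 S1=55 S2=52 S3=16 S4=43 blocked=[]
Op 11: conn=108 S1=55 S2=52 S3=16 S4=43 blocked=[]

Answer: 108 55 52 16 43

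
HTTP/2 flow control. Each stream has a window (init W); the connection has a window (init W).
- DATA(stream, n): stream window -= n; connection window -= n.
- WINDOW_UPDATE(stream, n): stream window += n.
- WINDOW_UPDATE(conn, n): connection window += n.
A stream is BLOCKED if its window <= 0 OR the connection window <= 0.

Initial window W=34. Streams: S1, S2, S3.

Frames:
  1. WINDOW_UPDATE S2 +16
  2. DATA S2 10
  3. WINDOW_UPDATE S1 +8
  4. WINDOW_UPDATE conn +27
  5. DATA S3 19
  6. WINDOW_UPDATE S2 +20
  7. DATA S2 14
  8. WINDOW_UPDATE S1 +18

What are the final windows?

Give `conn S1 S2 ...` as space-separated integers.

Answer: 18 60 46 15

Derivation:
Op 1: conn=34 S1=34 S2=50 S3=34 blocked=[]
Op 2: conn=24 S1=34 S2=40 S3=34 blocked=[]
Op 3: conn=24 S1=42 S2=40 S3=34 blocked=[]
Op 4: conn=51 S1=42 S2=40 S3=34 blocked=[]
Op 5: conn=32 S1=42 S2=40 S3=15 blocked=[]
Op 6: conn=32 S1=42 S2=60 S3=15 blocked=[]
Op 7: conn=18 S1=42 S2=46 S3=15 blocked=[]
Op 8: conn=18 S1=60 S2=46 S3=15 blocked=[]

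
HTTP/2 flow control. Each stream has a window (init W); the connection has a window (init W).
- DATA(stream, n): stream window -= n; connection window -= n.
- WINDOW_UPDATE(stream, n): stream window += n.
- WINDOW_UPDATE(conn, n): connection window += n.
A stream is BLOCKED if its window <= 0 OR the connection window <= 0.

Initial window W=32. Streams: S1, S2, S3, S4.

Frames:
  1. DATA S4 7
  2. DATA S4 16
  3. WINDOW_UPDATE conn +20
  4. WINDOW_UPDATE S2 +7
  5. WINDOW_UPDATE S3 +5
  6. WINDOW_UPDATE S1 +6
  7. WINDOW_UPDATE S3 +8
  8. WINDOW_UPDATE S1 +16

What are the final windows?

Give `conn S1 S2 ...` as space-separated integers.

Answer: 29 54 39 45 9

Derivation:
Op 1: conn=25 S1=32 S2=32 S3=32 S4=25 blocked=[]
Op 2: conn=9 S1=32 S2=32 S3=32 S4=9 blocked=[]
Op 3: conn=29 S1=32 S2=32 S3=32 S4=9 blocked=[]
Op 4: conn=29 S1=32 S2=39 S3=32 S4=9 blocked=[]
Op 5: conn=29 S1=32 S2=39 S3=37 S4=9 blocked=[]
Op 6: conn=29 S1=38 S2=39 S3=37 S4=9 blocked=[]
Op 7: conn=29 S1=38 S2=39 S3=45 S4=9 blocked=[]
Op 8: conn=29 S1=54 S2=39 S3=45 S4=9 blocked=[]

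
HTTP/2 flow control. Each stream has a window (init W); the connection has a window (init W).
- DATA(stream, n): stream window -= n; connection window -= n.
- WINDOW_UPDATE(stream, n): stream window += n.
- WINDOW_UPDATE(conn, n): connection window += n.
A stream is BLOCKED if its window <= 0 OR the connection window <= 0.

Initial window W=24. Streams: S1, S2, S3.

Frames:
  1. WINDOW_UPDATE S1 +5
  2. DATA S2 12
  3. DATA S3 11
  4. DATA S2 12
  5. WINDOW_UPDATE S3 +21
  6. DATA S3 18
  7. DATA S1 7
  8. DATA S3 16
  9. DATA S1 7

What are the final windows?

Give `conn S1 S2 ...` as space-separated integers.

Op 1: conn=24 S1=29 S2=24 S3=24 blocked=[]
Op 2: conn=12 S1=29 S2=12 S3=24 blocked=[]
Op 3: conn=1 S1=29 S2=12 S3=13 blocked=[]
Op 4: conn=-11 S1=29 S2=0 S3=13 blocked=[1, 2, 3]
Op 5: conn=-11 S1=29 S2=0 S3=34 blocked=[1, 2, 3]
Op 6: conn=-29 S1=29 S2=0 S3=16 blocked=[1, 2, 3]
Op 7: conn=-36 S1=22 S2=0 S3=16 blocked=[1, 2, 3]
Op 8: conn=-52 S1=22 S2=0 S3=0 blocked=[1, 2, 3]
Op 9: conn=-59 S1=15 S2=0 S3=0 blocked=[1, 2, 3]

Answer: -59 15 0 0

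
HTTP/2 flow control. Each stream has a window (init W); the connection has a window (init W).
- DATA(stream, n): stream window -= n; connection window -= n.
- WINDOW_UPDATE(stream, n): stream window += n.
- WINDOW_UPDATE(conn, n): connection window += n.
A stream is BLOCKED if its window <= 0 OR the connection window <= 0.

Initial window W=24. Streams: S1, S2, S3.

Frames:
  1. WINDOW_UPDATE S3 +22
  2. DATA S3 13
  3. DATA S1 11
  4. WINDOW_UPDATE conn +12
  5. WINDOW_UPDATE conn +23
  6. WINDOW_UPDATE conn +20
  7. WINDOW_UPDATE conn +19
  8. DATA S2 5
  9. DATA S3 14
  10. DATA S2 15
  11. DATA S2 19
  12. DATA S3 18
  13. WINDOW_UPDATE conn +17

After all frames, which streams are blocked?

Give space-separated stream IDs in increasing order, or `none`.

Op 1: conn=24 S1=24 S2=24 S3=46 blocked=[]
Op 2: conn=11 S1=24 S2=24 S3=33 blocked=[]
Op 3: conn=0 S1=13 S2=24 S3=33 blocked=[1, 2, 3]
Op 4: conn=12 S1=13 S2=24 S3=33 blocked=[]
Op 5: conn=35 S1=13 S2=24 S3=33 blocked=[]
Op 6: conn=55 S1=13 S2=24 S3=33 blocked=[]
Op 7: conn=74 S1=13 S2=24 S3=33 blocked=[]
Op 8: conn=69 S1=13 S2=19 S3=33 blocked=[]
Op 9: conn=55 S1=13 S2=19 S3=19 blocked=[]
Op 10: conn=40 S1=13 S2=4 S3=19 blocked=[]
Op 11: conn=21 S1=13 S2=-15 S3=19 blocked=[2]
Op 12: conn=3 S1=13 S2=-15 S3=1 blocked=[2]
Op 13: conn=20 S1=13 S2=-15 S3=1 blocked=[2]

Answer: S2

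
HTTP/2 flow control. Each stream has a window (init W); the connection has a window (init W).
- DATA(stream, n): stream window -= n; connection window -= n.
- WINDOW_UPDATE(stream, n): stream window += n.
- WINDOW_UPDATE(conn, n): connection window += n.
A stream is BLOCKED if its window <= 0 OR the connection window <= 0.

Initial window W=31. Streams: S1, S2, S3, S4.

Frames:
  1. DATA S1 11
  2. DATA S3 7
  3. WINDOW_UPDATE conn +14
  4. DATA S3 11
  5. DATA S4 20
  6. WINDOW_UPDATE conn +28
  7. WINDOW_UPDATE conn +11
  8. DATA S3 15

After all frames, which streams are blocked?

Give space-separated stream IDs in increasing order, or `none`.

Op 1: conn=20 S1=20 S2=31 S3=31 S4=31 blocked=[]
Op 2: conn=13 S1=20 S2=31 S3=24 S4=31 blocked=[]
Op 3: conn=27 S1=20 S2=31 S3=24 S4=31 blocked=[]
Op 4: conn=16 S1=20 S2=31 S3=13 S4=31 blocked=[]
Op 5: conn=-4 S1=20 S2=31 S3=13 S4=11 blocked=[1, 2, 3, 4]
Op 6: conn=24 S1=20 S2=31 S3=13 S4=11 blocked=[]
Op 7: conn=35 S1=20 S2=31 S3=13 S4=11 blocked=[]
Op 8: conn=20 S1=20 S2=31 S3=-2 S4=11 blocked=[3]

Answer: S3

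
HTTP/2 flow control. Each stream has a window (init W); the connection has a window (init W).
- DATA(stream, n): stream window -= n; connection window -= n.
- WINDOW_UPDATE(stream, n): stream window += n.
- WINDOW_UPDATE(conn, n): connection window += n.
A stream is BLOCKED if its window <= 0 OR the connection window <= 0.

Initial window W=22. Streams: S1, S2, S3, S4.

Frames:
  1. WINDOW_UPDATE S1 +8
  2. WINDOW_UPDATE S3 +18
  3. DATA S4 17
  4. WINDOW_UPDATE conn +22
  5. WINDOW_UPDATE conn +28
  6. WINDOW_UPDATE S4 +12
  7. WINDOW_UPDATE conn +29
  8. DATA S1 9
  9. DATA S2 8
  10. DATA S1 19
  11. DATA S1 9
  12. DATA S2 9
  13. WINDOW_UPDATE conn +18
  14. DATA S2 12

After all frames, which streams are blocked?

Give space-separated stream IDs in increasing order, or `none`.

Answer: S1 S2

Derivation:
Op 1: conn=22 S1=30 S2=22 S3=22 S4=22 blocked=[]
Op 2: conn=22 S1=30 S2=22 S3=40 S4=22 blocked=[]
Op 3: conn=5 S1=30 S2=22 S3=40 S4=5 blocked=[]
Op 4: conn=27 S1=30 S2=22 S3=40 S4=5 blocked=[]
Op 5: conn=55 S1=30 S2=22 S3=40 S4=5 blocked=[]
Op 6: conn=55 S1=30 S2=22 S3=40 S4=17 blocked=[]
Op 7: conn=84 S1=30 S2=22 S3=40 S4=17 blocked=[]
Op 8: conn=75 S1=21 S2=22 S3=40 S4=17 blocked=[]
Op 9: conn=67 S1=21 S2=14 S3=40 S4=17 blocked=[]
Op 10: conn=48 S1=2 S2=14 S3=40 S4=17 blocked=[]
Op 11: conn=39 S1=-7 S2=14 S3=40 S4=17 blocked=[1]
Op 12: conn=30 S1=-7 S2=5 S3=40 S4=17 blocked=[1]
Op 13: conn=48 S1=-7 S2=5 S3=40 S4=17 blocked=[1]
Op 14: conn=36 S1=-7 S2=-7 S3=40 S4=17 blocked=[1, 2]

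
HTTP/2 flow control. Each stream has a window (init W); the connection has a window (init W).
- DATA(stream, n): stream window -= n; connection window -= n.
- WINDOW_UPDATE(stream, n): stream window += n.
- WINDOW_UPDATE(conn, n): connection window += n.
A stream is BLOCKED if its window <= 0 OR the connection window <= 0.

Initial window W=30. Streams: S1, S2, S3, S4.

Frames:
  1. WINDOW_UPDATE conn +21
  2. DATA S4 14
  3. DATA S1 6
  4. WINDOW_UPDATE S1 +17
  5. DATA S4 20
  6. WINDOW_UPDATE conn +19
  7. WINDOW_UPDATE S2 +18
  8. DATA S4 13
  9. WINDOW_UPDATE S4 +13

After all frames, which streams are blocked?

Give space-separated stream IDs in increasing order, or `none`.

Op 1: conn=51 S1=30 S2=30 S3=30 S4=30 blocked=[]
Op 2: conn=37 S1=30 S2=30 S3=30 S4=16 blocked=[]
Op 3: conn=31 S1=24 S2=30 S3=30 S4=16 blocked=[]
Op 4: conn=31 S1=41 S2=30 S3=30 S4=16 blocked=[]
Op 5: conn=11 S1=41 S2=30 S3=30 S4=-4 blocked=[4]
Op 6: conn=30 S1=41 S2=30 S3=30 S4=-4 blocked=[4]
Op 7: conn=30 S1=41 S2=48 S3=30 S4=-4 blocked=[4]
Op 8: conn=17 S1=41 S2=48 S3=30 S4=-17 blocked=[4]
Op 9: conn=17 S1=41 S2=48 S3=30 S4=-4 blocked=[4]

Answer: S4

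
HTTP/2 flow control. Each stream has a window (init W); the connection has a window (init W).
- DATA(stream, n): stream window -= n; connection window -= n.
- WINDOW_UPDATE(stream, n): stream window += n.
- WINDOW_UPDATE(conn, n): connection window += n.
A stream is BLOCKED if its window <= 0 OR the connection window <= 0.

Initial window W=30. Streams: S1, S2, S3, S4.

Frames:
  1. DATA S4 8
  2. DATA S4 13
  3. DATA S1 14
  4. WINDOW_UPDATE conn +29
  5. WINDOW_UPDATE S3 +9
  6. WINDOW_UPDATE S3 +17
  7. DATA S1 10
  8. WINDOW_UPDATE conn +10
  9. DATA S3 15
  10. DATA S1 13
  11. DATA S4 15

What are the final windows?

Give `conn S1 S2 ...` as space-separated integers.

Answer: -19 -7 30 41 -6

Derivation:
Op 1: conn=22 S1=30 S2=30 S3=30 S4=22 blocked=[]
Op 2: conn=9 S1=30 S2=30 S3=30 S4=9 blocked=[]
Op 3: conn=-5 S1=16 S2=30 S3=30 S4=9 blocked=[1, 2, 3, 4]
Op 4: conn=24 S1=16 S2=30 S3=30 S4=9 blocked=[]
Op 5: conn=24 S1=16 S2=30 S3=39 S4=9 blocked=[]
Op 6: conn=24 S1=16 S2=30 S3=56 S4=9 blocked=[]
Op 7: conn=14 S1=6 S2=30 S3=56 S4=9 blocked=[]
Op 8: conn=24 S1=6 S2=30 S3=56 S4=9 blocked=[]
Op 9: conn=9 S1=6 S2=30 S3=41 S4=9 blocked=[]
Op 10: conn=-4 S1=-7 S2=30 S3=41 S4=9 blocked=[1, 2, 3, 4]
Op 11: conn=-19 S1=-7 S2=30 S3=41 S4=-6 blocked=[1, 2, 3, 4]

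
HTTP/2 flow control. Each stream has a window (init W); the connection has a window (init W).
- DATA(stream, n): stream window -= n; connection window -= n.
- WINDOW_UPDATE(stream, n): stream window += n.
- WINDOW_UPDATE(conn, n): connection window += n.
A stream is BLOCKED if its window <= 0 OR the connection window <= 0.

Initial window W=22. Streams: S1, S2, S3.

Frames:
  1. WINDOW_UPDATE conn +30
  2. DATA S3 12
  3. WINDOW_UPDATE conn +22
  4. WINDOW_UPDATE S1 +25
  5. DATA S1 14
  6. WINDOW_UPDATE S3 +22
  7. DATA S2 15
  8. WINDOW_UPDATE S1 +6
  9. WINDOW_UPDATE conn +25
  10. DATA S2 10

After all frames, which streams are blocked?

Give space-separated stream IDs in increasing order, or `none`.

Op 1: conn=52 S1=22 S2=22 S3=22 blocked=[]
Op 2: conn=40 S1=22 S2=22 S3=10 blocked=[]
Op 3: conn=62 S1=22 S2=22 S3=10 blocked=[]
Op 4: conn=62 S1=47 S2=22 S3=10 blocked=[]
Op 5: conn=48 S1=33 S2=22 S3=10 blocked=[]
Op 6: conn=48 S1=33 S2=22 S3=32 blocked=[]
Op 7: conn=33 S1=33 S2=7 S3=32 blocked=[]
Op 8: conn=33 S1=39 S2=7 S3=32 blocked=[]
Op 9: conn=58 S1=39 S2=7 S3=32 blocked=[]
Op 10: conn=48 S1=39 S2=-3 S3=32 blocked=[2]

Answer: S2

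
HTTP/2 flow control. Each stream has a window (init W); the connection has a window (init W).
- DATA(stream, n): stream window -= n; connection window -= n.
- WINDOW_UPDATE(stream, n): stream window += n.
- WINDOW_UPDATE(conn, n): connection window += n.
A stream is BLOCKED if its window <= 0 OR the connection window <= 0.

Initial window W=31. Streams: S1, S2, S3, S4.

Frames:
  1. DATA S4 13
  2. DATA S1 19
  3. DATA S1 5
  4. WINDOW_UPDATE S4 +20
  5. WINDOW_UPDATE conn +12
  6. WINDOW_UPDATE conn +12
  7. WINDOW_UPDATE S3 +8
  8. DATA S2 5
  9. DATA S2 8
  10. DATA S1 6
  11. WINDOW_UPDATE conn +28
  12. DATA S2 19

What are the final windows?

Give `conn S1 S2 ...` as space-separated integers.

Op 1: conn=18 S1=31 S2=31 S3=31 S4=18 blocked=[]
Op 2: conn=-1 S1=12 S2=31 S3=31 S4=18 blocked=[1, 2, 3, 4]
Op 3: conn=-6 S1=7 S2=31 S3=31 S4=18 blocked=[1, 2, 3, 4]
Op 4: conn=-6 S1=7 S2=31 S3=31 S4=38 blocked=[1, 2, 3, 4]
Op 5: conn=6 S1=7 S2=31 S3=31 S4=38 blocked=[]
Op 6: conn=18 S1=7 S2=31 S3=31 S4=38 blocked=[]
Op 7: conn=18 S1=7 S2=31 S3=39 S4=38 blocked=[]
Op 8: conn=13 S1=7 S2=26 S3=39 S4=38 blocked=[]
Op 9: conn=5 S1=7 S2=18 S3=39 S4=38 blocked=[]
Op 10: conn=-1 S1=1 S2=18 S3=39 S4=38 blocked=[1, 2, 3, 4]
Op 11: conn=27 S1=1 S2=18 S3=39 S4=38 blocked=[]
Op 12: conn=8 S1=1 S2=-1 S3=39 S4=38 blocked=[2]

Answer: 8 1 -1 39 38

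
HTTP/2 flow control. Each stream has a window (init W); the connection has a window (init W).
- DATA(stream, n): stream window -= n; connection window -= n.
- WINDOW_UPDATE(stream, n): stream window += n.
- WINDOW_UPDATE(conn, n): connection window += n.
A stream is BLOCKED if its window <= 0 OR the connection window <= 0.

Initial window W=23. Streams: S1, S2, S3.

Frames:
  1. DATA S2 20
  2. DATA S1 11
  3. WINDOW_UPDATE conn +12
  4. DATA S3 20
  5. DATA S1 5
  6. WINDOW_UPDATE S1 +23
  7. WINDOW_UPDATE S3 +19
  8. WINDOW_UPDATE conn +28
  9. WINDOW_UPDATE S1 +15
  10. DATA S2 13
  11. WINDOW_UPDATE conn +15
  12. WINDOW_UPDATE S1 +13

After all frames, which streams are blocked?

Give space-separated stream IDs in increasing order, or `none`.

Answer: S2

Derivation:
Op 1: conn=3 S1=23 S2=3 S3=23 blocked=[]
Op 2: conn=-8 S1=12 S2=3 S3=23 blocked=[1, 2, 3]
Op 3: conn=4 S1=12 S2=3 S3=23 blocked=[]
Op 4: conn=-16 S1=12 S2=3 S3=3 blocked=[1, 2, 3]
Op 5: conn=-21 S1=7 S2=3 S3=3 blocked=[1, 2, 3]
Op 6: conn=-21 S1=30 S2=3 S3=3 blocked=[1, 2, 3]
Op 7: conn=-21 S1=30 S2=3 S3=22 blocked=[1, 2, 3]
Op 8: conn=7 S1=30 S2=3 S3=22 blocked=[]
Op 9: conn=7 S1=45 S2=3 S3=22 blocked=[]
Op 10: conn=-6 S1=45 S2=-10 S3=22 blocked=[1, 2, 3]
Op 11: conn=9 S1=45 S2=-10 S3=22 blocked=[2]
Op 12: conn=9 S1=58 S2=-10 S3=22 blocked=[2]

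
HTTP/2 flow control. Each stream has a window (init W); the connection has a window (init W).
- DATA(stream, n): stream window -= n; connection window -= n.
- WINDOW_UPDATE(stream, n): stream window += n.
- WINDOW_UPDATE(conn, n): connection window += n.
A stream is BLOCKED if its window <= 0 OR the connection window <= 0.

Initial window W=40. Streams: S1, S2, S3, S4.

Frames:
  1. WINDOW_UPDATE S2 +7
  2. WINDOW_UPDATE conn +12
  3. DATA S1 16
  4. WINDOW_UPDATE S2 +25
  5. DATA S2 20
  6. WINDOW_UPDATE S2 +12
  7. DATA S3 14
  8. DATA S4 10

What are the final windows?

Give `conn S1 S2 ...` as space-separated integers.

Answer: -8 24 64 26 30

Derivation:
Op 1: conn=40 S1=40 S2=47 S3=40 S4=40 blocked=[]
Op 2: conn=52 S1=40 S2=47 S3=40 S4=40 blocked=[]
Op 3: conn=36 S1=24 S2=47 S3=40 S4=40 blocked=[]
Op 4: conn=36 S1=24 S2=72 S3=40 S4=40 blocked=[]
Op 5: conn=16 S1=24 S2=52 S3=40 S4=40 blocked=[]
Op 6: conn=16 S1=24 S2=64 S3=40 S4=40 blocked=[]
Op 7: conn=2 S1=24 S2=64 S3=26 S4=40 blocked=[]
Op 8: conn=-8 S1=24 S2=64 S3=26 S4=30 blocked=[1, 2, 3, 4]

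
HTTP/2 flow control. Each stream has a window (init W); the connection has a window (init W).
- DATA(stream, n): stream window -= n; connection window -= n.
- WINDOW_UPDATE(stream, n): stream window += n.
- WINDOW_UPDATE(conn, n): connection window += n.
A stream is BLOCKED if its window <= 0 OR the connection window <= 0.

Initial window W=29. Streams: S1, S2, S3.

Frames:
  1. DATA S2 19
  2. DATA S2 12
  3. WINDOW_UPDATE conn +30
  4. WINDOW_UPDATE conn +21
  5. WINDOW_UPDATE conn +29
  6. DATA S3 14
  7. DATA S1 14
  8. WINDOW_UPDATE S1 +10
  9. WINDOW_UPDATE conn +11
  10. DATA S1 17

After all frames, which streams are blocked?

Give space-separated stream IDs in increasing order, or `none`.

Answer: S2

Derivation:
Op 1: conn=10 S1=29 S2=10 S3=29 blocked=[]
Op 2: conn=-2 S1=29 S2=-2 S3=29 blocked=[1, 2, 3]
Op 3: conn=28 S1=29 S2=-2 S3=29 blocked=[2]
Op 4: conn=49 S1=29 S2=-2 S3=29 blocked=[2]
Op 5: conn=78 S1=29 S2=-2 S3=29 blocked=[2]
Op 6: conn=64 S1=29 S2=-2 S3=15 blocked=[2]
Op 7: conn=50 S1=15 S2=-2 S3=15 blocked=[2]
Op 8: conn=50 S1=25 S2=-2 S3=15 blocked=[2]
Op 9: conn=61 S1=25 S2=-2 S3=15 blocked=[2]
Op 10: conn=44 S1=8 S2=-2 S3=15 blocked=[2]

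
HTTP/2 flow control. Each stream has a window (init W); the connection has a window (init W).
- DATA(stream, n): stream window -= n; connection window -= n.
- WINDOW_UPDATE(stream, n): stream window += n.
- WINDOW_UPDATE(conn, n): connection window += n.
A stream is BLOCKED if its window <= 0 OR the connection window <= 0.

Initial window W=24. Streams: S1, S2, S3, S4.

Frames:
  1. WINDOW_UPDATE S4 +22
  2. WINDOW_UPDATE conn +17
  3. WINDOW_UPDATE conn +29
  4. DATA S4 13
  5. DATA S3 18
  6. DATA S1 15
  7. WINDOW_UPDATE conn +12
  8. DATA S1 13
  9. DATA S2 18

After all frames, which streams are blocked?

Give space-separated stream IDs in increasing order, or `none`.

Answer: S1

Derivation:
Op 1: conn=24 S1=24 S2=24 S3=24 S4=46 blocked=[]
Op 2: conn=41 S1=24 S2=24 S3=24 S4=46 blocked=[]
Op 3: conn=70 S1=24 S2=24 S3=24 S4=46 blocked=[]
Op 4: conn=57 S1=24 S2=24 S3=24 S4=33 blocked=[]
Op 5: conn=39 S1=24 S2=24 S3=6 S4=33 blocked=[]
Op 6: conn=24 S1=9 S2=24 S3=6 S4=33 blocked=[]
Op 7: conn=36 S1=9 S2=24 S3=6 S4=33 blocked=[]
Op 8: conn=23 S1=-4 S2=24 S3=6 S4=33 blocked=[1]
Op 9: conn=5 S1=-4 S2=6 S3=6 S4=33 blocked=[1]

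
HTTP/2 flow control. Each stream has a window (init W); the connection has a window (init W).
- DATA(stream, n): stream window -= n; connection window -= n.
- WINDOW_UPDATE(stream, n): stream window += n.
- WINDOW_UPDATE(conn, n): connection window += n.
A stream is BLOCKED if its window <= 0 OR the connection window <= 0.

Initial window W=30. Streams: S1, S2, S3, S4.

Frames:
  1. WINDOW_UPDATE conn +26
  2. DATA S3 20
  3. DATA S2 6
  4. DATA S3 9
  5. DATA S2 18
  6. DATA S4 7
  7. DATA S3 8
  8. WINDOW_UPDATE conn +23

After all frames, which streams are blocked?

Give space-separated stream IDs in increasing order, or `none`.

Answer: S3

Derivation:
Op 1: conn=56 S1=30 S2=30 S3=30 S4=30 blocked=[]
Op 2: conn=36 S1=30 S2=30 S3=10 S4=30 blocked=[]
Op 3: conn=30 S1=30 S2=24 S3=10 S4=30 blocked=[]
Op 4: conn=21 S1=30 S2=24 S3=1 S4=30 blocked=[]
Op 5: conn=3 S1=30 S2=6 S3=1 S4=30 blocked=[]
Op 6: conn=-4 S1=30 S2=6 S3=1 S4=23 blocked=[1, 2, 3, 4]
Op 7: conn=-12 S1=30 S2=6 S3=-7 S4=23 blocked=[1, 2, 3, 4]
Op 8: conn=11 S1=30 S2=6 S3=-7 S4=23 blocked=[3]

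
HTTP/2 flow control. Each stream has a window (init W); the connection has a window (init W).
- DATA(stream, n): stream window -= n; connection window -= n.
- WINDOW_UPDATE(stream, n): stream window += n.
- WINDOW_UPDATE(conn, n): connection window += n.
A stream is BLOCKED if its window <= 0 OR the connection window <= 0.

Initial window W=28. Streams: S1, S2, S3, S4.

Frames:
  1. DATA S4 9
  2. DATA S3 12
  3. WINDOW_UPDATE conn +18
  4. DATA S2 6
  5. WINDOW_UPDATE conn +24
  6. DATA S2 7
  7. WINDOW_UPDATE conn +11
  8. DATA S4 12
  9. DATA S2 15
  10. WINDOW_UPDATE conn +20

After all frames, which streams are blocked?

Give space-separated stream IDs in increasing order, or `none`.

Answer: S2

Derivation:
Op 1: conn=19 S1=28 S2=28 S3=28 S4=19 blocked=[]
Op 2: conn=7 S1=28 S2=28 S3=16 S4=19 blocked=[]
Op 3: conn=25 S1=28 S2=28 S3=16 S4=19 blocked=[]
Op 4: conn=19 S1=28 S2=22 S3=16 S4=19 blocked=[]
Op 5: conn=43 S1=28 S2=22 S3=16 S4=19 blocked=[]
Op 6: conn=36 S1=28 S2=15 S3=16 S4=19 blocked=[]
Op 7: conn=47 S1=28 S2=15 S3=16 S4=19 blocked=[]
Op 8: conn=35 S1=28 S2=15 S3=16 S4=7 blocked=[]
Op 9: conn=20 S1=28 S2=0 S3=16 S4=7 blocked=[2]
Op 10: conn=40 S1=28 S2=0 S3=16 S4=7 blocked=[2]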